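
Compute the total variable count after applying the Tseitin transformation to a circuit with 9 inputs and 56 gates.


The Tseitin transformation introduces one auxiliary variable per gate.
Total variables = inputs + gates = 9 + 56 = 65.

65


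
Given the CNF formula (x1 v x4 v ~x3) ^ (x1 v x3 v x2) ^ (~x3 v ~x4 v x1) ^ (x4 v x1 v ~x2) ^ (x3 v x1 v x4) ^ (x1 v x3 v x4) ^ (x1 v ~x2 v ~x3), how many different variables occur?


Identify each distinct variable in the formula.
Variables found: x1, x2, x3, x4.
Total distinct variables = 4.

4


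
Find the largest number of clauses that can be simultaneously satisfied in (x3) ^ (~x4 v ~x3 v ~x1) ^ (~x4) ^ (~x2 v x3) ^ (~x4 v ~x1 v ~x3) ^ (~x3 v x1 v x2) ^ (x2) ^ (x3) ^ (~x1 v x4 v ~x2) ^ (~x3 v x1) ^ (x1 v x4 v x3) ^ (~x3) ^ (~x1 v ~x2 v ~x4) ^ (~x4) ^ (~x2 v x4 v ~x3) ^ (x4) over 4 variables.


Enumerate all 16 truth assignments.
For each, count how many of the 16 clauses are satisfied.
The formula is not fully satisfiable, so the maximum is below 16.
Maximum simultaneously satisfiable clauses = 13.

13


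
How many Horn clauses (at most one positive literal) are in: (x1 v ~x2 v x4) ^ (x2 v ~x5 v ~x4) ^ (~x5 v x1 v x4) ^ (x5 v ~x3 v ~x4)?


A Horn clause has at most one positive literal.
Clause 1: 2 positive lit(s) -> not Horn
Clause 2: 1 positive lit(s) -> Horn
Clause 3: 2 positive lit(s) -> not Horn
Clause 4: 1 positive lit(s) -> Horn
Total Horn clauses = 2.

2


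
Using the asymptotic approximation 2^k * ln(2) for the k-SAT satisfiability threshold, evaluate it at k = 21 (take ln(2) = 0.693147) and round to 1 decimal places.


Using the asymptotic formula: threshold ~ 2^k * ln(2).
2^21 = 2097152.
2097152 * 0.693147 = 1453634.6.

1453634.6


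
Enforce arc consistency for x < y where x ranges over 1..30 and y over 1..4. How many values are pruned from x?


For the constraint x < y, x needs a supporting value in y's domain.
x can be at most 3 (one less than y's maximum).
Valid x values from domain: 3 out of 30.
Pruned = 30 - 3 = 27.

27


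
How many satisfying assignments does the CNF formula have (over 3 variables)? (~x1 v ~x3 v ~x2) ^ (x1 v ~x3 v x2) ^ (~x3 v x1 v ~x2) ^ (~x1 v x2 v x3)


Enumerate all 8 truth assignments over 3 variables.
Test each against every clause.
Satisfying assignments found: 4.

4


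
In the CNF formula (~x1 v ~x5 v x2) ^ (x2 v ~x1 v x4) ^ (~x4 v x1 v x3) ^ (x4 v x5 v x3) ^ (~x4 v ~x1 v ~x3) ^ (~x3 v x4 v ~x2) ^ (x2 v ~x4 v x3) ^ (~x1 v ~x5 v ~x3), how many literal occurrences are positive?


Scan each clause for unnegated literals.
Clause 1: 1 positive; Clause 2: 2 positive; Clause 3: 2 positive; Clause 4: 3 positive; Clause 5: 0 positive; Clause 6: 1 positive; Clause 7: 2 positive; Clause 8: 0 positive.
Total positive literal occurrences = 11.

11


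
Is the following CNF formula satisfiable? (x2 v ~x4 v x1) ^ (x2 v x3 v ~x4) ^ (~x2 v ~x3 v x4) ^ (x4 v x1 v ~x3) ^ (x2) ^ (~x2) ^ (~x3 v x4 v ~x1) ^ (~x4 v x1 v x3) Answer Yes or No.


Check all 16 possible truth assignments.
Number of satisfying assignments found: 0.
The formula is unsatisfiable.

No


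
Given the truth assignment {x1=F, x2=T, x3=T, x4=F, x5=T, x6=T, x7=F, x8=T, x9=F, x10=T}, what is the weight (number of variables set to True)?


The weight is the number of variables assigned True.
True variables: x2, x3, x5, x6, x8, x10.
Weight = 6.

6


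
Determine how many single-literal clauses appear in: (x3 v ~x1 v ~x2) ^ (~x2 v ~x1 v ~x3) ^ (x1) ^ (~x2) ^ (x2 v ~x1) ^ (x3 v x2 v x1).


A unit clause contains exactly one literal.
Unit clauses found: (x1), (~x2).
Count = 2.

2


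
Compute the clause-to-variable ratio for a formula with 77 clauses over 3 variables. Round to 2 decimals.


Clause-to-variable ratio = clauses / variables.
77 / 3 = 25.67.

25.67


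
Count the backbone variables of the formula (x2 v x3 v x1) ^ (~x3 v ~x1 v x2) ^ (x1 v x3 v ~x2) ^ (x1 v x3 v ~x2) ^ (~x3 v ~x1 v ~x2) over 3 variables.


Find all satisfying assignments: 4 model(s).
Check which variables have the same value in every model.
No variable is fixed across all models.
Backbone size = 0.

0


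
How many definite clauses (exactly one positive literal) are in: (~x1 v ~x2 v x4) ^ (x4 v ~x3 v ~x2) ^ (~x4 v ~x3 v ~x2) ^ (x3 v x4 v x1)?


A definite clause has exactly one positive literal.
Clause 1: 1 positive -> definite
Clause 2: 1 positive -> definite
Clause 3: 0 positive -> not definite
Clause 4: 3 positive -> not definite
Definite clause count = 2.

2


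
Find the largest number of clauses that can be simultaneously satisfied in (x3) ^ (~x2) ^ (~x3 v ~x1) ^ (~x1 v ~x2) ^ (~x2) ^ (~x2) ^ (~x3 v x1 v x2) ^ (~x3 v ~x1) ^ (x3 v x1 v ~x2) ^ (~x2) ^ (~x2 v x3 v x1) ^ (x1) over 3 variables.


Enumerate all 8 truth assignments.
For each, count how many of the 12 clauses are satisfied.
The formula is not fully satisfiable, so the maximum is below 12.
Maximum simultaneously satisfiable clauses = 11.

11


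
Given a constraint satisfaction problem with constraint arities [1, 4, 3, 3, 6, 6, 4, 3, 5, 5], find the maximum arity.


The arities are: 1, 4, 3, 3, 6, 6, 4, 3, 5, 5.
Scan for the maximum value.
Maximum arity = 6.

6


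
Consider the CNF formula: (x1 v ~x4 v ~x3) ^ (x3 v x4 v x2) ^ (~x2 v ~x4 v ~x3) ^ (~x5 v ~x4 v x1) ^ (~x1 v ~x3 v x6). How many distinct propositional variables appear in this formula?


Identify each distinct variable in the formula.
Variables found: x1, x2, x3, x4, x5, x6.
Total distinct variables = 6.

6


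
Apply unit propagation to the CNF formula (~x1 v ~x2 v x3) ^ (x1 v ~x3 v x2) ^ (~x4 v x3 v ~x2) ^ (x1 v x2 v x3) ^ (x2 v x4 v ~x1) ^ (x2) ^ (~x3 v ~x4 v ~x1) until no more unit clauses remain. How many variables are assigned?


Unit propagation repeatedly assigns the literal in any unit clause, then simplifies.
Assignments in order: x2 = T.
No further unit clauses remain.
Total variables assigned = 1.

1


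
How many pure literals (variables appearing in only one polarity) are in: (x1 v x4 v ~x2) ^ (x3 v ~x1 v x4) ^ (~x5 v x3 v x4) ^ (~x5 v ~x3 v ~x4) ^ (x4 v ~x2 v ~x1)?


A pure literal appears in only one polarity across all clauses.
Pure literals: x2 (negative only), x5 (negative only).
Count = 2.

2


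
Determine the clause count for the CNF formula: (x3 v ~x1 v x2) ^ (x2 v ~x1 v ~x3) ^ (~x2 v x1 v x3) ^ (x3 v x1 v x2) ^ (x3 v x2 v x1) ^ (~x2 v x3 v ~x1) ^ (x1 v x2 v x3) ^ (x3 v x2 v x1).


Each group enclosed in parentheses joined by ^ is one clause.
Counting the conjuncts: 8 clauses.

8


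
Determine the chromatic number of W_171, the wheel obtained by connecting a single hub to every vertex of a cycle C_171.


W_171 consists of the cycle C_171 together with a hub vertex adjacent to every cycle vertex.
The cycle C_171 needs 3 colors (odd cycle -> 3).
The hub is adjacent to every cycle vertex, so it must receive a new color distinct from all of them.
Chromatic number = 3 + 1 = 4.

4


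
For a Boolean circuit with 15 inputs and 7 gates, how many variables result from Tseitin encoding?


The Tseitin transformation introduces one auxiliary variable per gate.
Total variables = inputs + gates = 15 + 7 = 22.

22


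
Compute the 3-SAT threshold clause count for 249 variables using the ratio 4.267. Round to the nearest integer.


The 3-SAT phase transition occurs at approximately 4.267 clauses per variable.
m = 4.267 * 249 = 1062.483.
Rounded to nearest integer: 1062.

1062


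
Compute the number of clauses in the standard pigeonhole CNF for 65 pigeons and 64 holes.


The PHP encoding has two parts:
1) At-least-one-hole clauses: 65 (one per pigeon, each with 64 literals).
2) At-most-one-pigeon-per-hole clauses: 64 holes * C(65,2) = 64 * 2080 = 133120.
Total clauses = 65 + 133120 = 133185.

133185


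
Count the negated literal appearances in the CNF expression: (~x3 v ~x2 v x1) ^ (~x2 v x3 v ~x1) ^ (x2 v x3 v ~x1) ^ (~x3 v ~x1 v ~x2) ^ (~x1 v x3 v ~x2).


Scan each clause for negated literals.
Clause 1: 2 negative; Clause 2: 2 negative; Clause 3: 1 negative; Clause 4: 3 negative; Clause 5: 2 negative.
Total negative literal occurrences = 10.

10


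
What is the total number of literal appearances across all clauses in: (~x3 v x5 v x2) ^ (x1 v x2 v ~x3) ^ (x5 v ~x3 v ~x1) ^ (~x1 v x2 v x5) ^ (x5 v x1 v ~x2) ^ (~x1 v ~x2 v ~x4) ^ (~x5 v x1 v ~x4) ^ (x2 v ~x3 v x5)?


Clause lengths: 3, 3, 3, 3, 3, 3, 3, 3.
Sum = 3 + 3 + 3 + 3 + 3 + 3 + 3 + 3 = 24.

24


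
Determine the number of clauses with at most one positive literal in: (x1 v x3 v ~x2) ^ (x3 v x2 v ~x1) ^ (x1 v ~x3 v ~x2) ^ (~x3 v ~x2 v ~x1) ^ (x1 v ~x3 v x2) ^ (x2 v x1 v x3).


A Horn clause has at most one positive literal.
Clause 1: 2 positive lit(s) -> not Horn
Clause 2: 2 positive lit(s) -> not Horn
Clause 3: 1 positive lit(s) -> Horn
Clause 4: 0 positive lit(s) -> Horn
Clause 5: 2 positive lit(s) -> not Horn
Clause 6: 3 positive lit(s) -> not Horn
Total Horn clauses = 2.

2


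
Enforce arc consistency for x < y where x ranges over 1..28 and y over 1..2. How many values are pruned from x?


For the constraint x < y, x needs a supporting value in y's domain.
x can be at most 1 (one less than y's maximum).
Valid x values from domain: 1 out of 28.
Pruned = 28 - 1 = 27.

27


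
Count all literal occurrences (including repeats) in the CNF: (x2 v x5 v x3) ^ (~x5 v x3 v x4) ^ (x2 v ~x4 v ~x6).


Clause lengths: 3, 3, 3.
Sum = 3 + 3 + 3 = 9.

9


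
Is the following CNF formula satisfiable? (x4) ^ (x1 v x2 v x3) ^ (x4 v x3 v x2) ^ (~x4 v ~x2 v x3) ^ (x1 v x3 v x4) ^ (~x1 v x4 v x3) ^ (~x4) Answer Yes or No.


Check all 16 possible truth assignments.
Number of satisfying assignments found: 0.
The formula is unsatisfiable.

No


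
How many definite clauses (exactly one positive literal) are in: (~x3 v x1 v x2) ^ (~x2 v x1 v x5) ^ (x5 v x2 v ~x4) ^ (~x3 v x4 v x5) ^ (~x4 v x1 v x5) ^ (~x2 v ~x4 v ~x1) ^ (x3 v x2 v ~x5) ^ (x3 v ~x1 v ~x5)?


A definite clause has exactly one positive literal.
Clause 1: 2 positive -> not definite
Clause 2: 2 positive -> not definite
Clause 3: 2 positive -> not definite
Clause 4: 2 positive -> not definite
Clause 5: 2 positive -> not definite
Clause 6: 0 positive -> not definite
Clause 7: 2 positive -> not definite
Clause 8: 1 positive -> definite
Definite clause count = 1.

1


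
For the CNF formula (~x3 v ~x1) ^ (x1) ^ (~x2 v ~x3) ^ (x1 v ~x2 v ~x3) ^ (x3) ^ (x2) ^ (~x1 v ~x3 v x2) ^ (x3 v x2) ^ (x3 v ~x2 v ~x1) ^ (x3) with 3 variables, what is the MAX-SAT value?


Enumerate all 8 truth assignments.
For each, count how many of the 10 clauses are satisfied.
The formula is not fully satisfiable, so the maximum is below 10.
Maximum simultaneously satisfiable clauses = 8.

8


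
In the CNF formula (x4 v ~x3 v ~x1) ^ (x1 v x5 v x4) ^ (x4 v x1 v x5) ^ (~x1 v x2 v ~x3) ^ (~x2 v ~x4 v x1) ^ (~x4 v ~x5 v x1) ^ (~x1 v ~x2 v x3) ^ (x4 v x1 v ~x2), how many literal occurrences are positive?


Scan each clause for unnegated literals.
Clause 1: 1 positive; Clause 2: 3 positive; Clause 3: 3 positive; Clause 4: 1 positive; Clause 5: 1 positive; Clause 6: 1 positive; Clause 7: 1 positive; Clause 8: 2 positive.
Total positive literal occurrences = 13.

13


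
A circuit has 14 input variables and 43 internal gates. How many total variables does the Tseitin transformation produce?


The Tseitin transformation introduces one auxiliary variable per gate.
Total variables = inputs + gates = 14 + 43 = 57.

57


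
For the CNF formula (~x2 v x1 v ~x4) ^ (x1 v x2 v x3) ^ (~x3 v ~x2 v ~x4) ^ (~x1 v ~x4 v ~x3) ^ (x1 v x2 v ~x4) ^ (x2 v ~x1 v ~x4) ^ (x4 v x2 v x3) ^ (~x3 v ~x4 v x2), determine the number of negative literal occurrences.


Scan each clause for negated literals.
Clause 1: 2 negative; Clause 2: 0 negative; Clause 3: 3 negative; Clause 4: 3 negative; Clause 5: 1 negative; Clause 6: 2 negative; Clause 7: 0 negative; Clause 8: 2 negative.
Total negative literal occurrences = 13.

13


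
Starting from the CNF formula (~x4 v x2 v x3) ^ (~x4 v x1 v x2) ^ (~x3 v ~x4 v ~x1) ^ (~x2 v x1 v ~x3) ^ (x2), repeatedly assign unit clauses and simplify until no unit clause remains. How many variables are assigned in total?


Unit propagation repeatedly assigns the literal in any unit clause, then simplifies.
Assignments in order: x2 = T.
No further unit clauses remain.
Total variables assigned = 1.

1


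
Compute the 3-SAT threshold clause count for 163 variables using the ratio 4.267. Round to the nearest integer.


The 3-SAT phase transition occurs at approximately 4.267 clauses per variable.
m = 4.267 * 163 = 695.521.
Rounded to nearest integer: 696.

696


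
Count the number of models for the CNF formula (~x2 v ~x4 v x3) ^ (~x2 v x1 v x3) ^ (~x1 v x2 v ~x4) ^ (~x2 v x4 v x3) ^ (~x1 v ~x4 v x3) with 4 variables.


Enumerate all 16 truth assignments over 4 variables.
Test each against every clause.
Satisfying assignments found: 10.

10


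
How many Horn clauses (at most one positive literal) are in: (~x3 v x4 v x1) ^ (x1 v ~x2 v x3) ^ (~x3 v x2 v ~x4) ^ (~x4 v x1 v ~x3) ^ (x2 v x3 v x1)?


A Horn clause has at most one positive literal.
Clause 1: 2 positive lit(s) -> not Horn
Clause 2: 2 positive lit(s) -> not Horn
Clause 3: 1 positive lit(s) -> Horn
Clause 4: 1 positive lit(s) -> Horn
Clause 5: 3 positive lit(s) -> not Horn
Total Horn clauses = 2.

2


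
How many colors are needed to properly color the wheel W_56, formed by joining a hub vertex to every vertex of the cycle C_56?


W_56 consists of the cycle C_56 together with a hub vertex adjacent to every cycle vertex.
The cycle C_56 needs 2 colors (even cycle -> 2).
The hub is adjacent to every cycle vertex, so it must receive a new color distinct from all of them.
Chromatic number = 2 + 1 = 3.

3


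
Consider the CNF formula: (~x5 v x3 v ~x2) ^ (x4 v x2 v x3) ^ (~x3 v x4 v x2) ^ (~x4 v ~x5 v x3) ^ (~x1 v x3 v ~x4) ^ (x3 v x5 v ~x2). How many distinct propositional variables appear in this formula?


Identify each distinct variable in the formula.
Variables found: x1, x2, x3, x4, x5.
Total distinct variables = 5.

5


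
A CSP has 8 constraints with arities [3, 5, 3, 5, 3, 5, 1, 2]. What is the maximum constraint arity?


The arities are: 3, 5, 3, 5, 3, 5, 1, 2.
Scan for the maximum value.
Maximum arity = 5.

5


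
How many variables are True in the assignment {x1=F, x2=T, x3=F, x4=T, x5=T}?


The weight is the number of variables assigned True.
True variables: x2, x4, x5.
Weight = 3.

3


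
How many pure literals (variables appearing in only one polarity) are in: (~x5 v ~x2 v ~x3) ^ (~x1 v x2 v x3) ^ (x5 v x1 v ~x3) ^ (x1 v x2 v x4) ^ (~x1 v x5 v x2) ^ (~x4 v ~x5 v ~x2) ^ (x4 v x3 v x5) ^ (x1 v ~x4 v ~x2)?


A pure literal appears in only one polarity across all clauses.
No pure literals found.
Count = 0.

0


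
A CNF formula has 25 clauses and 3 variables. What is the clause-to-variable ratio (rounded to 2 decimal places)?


Clause-to-variable ratio = clauses / variables.
25 / 3 = 8.33.

8.33


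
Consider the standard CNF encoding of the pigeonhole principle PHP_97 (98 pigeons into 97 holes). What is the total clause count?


The PHP encoding has two parts:
1) At-least-one-hole clauses: 98 (one per pigeon, each with 97 literals).
2) At-most-one-pigeon-per-hole clauses: 97 holes * C(98,2) = 97 * 4753 = 461041.
Total clauses = 98 + 461041 = 461139.

461139


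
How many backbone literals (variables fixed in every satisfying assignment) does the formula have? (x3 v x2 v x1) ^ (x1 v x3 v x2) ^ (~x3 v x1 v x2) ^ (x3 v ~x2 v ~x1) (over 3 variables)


Find all satisfying assignments: 5 model(s).
Check which variables have the same value in every model.
No variable is fixed across all models.
Backbone size = 0.

0


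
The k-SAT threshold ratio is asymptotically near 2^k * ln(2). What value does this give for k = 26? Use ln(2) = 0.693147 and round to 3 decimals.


Using the asymptotic formula: threshold ~ 2^k * ln(2).
2^26 = 67108864.
67108864 * 0.693147 = 46516307.755.

46516307.755


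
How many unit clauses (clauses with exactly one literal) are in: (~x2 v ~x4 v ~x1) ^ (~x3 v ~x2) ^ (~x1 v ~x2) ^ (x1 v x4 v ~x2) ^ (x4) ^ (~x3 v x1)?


A unit clause contains exactly one literal.
Unit clauses found: (x4).
Count = 1.

1


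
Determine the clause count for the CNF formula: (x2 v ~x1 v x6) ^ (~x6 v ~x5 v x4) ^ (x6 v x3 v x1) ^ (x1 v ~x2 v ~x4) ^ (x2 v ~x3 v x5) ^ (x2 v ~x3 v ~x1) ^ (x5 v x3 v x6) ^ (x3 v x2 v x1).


Each group enclosed in parentheses joined by ^ is one clause.
Counting the conjuncts: 8 clauses.

8


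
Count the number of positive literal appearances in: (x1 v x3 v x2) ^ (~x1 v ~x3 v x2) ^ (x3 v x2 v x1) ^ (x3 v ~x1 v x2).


Scan each clause for unnegated literals.
Clause 1: 3 positive; Clause 2: 1 positive; Clause 3: 3 positive; Clause 4: 2 positive.
Total positive literal occurrences = 9.

9


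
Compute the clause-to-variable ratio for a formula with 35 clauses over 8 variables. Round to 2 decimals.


Clause-to-variable ratio = clauses / variables.
35 / 8 = 4.38.

4.38


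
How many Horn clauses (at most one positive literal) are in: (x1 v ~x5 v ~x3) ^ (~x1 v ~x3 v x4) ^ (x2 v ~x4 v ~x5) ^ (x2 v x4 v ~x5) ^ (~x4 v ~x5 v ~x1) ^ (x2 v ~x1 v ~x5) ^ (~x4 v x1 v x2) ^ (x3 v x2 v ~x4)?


A Horn clause has at most one positive literal.
Clause 1: 1 positive lit(s) -> Horn
Clause 2: 1 positive lit(s) -> Horn
Clause 3: 1 positive lit(s) -> Horn
Clause 4: 2 positive lit(s) -> not Horn
Clause 5: 0 positive lit(s) -> Horn
Clause 6: 1 positive lit(s) -> Horn
Clause 7: 2 positive lit(s) -> not Horn
Clause 8: 2 positive lit(s) -> not Horn
Total Horn clauses = 5.

5


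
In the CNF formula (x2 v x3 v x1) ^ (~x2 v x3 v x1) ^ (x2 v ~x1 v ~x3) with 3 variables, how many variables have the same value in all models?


Find all satisfying assignments: 5 model(s).
Check which variables have the same value in every model.
No variable is fixed across all models.
Backbone size = 0.

0


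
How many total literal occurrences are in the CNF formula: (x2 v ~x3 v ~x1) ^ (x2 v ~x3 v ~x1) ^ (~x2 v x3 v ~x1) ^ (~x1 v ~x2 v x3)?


Clause lengths: 3, 3, 3, 3.
Sum = 3 + 3 + 3 + 3 = 12.

12


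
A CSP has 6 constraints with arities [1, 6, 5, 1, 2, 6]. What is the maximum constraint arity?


The arities are: 1, 6, 5, 1, 2, 6.
Scan for the maximum value.
Maximum arity = 6.

6


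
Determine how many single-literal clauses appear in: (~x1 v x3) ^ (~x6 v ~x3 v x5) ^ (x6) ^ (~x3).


A unit clause contains exactly one literal.
Unit clauses found: (x6), (~x3).
Count = 2.

2


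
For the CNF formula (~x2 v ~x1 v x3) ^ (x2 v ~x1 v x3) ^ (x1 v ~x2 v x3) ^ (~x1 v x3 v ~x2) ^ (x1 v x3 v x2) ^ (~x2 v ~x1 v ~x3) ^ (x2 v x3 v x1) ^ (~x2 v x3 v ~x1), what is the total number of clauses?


Each group enclosed in parentheses joined by ^ is one clause.
Counting the conjuncts: 8 clauses.

8


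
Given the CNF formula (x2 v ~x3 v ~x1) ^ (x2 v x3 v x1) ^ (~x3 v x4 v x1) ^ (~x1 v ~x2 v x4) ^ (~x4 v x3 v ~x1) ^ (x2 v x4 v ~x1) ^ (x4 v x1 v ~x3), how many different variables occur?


Identify each distinct variable in the formula.
Variables found: x1, x2, x3, x4.
Total distinct variables = 4.

4


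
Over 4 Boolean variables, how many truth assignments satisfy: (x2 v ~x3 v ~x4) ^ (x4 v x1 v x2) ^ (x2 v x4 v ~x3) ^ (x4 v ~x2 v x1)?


Enumerate all 16 truth assignments over 4 variables.
Test each against every clause.
Satisfying assignments found: 9.

9


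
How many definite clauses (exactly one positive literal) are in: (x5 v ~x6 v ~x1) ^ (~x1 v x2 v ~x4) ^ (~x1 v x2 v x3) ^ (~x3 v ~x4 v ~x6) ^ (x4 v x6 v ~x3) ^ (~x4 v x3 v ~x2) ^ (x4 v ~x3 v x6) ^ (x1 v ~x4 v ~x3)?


A definite clause has exactly one positive literal.
Clause 1: 1 positive -> definite
Clause 2: 1 positive -> definite
Clause 3: 2 positive -> not definite
Clause 4: 0 positive -> not definite
Clause 5: 2 positive -> not definite
Clause 6: 1 positive -> definite
Clause 7: 2 positive -> not definite
Clause 8: 1 positive -> definite
Definite clause count = 4.

4


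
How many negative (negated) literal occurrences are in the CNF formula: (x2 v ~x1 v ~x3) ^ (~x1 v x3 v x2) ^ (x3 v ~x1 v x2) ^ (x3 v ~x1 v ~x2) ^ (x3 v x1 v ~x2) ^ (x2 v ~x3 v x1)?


Scan each clause for negated literals.
Clause 1: 2 negative; Clause 2: 1 negative; Clause 3: 1 negative; Clause 4: 2 negative; Clause 5: 1 negative; Clause 6: 1 negative.
Total negative literal occurrences = 8.

8


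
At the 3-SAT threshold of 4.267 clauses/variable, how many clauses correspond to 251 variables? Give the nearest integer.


The 3-SAT phase transition occurs at approximately 4.267 clauses per variable.
m = 4.267 * 251 = 1071.017.
Rounded to nearest integer: 1071.

1071


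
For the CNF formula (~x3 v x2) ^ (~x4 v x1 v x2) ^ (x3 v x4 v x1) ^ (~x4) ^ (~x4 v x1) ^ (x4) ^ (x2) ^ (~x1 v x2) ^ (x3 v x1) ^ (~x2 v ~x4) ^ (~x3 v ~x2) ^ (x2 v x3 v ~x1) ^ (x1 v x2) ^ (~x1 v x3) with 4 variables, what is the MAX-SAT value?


Enumerate all 16 truth assignments.
For each, count how many of the 14 clauses are satisfied.
The formula is not fully satisfiable, so the maximum is below 14.
Maximum simultaneously satisfiable clauses = 12.

12


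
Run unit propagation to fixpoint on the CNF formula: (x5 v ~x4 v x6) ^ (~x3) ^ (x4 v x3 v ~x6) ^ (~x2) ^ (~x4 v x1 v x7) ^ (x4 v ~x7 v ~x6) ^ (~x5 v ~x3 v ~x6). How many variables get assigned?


Unit propagation repeatedly assigns the literal in any unit clause, then simplifies.
Assignments in order: x3 = F, x2 = F.
No further unit clauses remain.
Total variables assigned = 2.

2


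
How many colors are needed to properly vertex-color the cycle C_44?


A cycle on an even number of vertices is bipartite: alternate two colors around the cycle.
Since 44 is even, two colors suffice, and at least two are needed because the graph has edges.
Chromatic number = 2.

2


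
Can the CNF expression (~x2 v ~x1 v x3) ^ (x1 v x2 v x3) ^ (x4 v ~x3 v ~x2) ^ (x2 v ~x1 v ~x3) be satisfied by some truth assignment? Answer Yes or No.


Check all 16 possible truth assignments.
Number of satisfying assignments found: 8.
The formula is satisfiable.

Yes


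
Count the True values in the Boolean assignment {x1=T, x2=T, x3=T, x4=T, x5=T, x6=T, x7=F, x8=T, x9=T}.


The weight is the number of variables assigned True.
True variables: x1, x2, x3, x4, x5, x6, x8, x9.
Weight = 8.

8


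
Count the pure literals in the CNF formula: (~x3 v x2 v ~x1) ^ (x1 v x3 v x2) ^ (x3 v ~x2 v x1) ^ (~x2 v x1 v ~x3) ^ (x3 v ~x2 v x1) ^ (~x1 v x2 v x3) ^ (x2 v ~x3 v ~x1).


A pure literal appears in only one polarity across all clauses.
No pure literals found.
Count = 0.

0


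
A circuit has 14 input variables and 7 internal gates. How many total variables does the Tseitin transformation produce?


The Tseitin transformation introduces one auxiliary variable per gate.
Total variables = inputs + gates = 14 + 7 = 21.

21


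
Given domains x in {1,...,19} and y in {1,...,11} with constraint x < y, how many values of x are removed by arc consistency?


For the constraint x < y, x needs a supporting value in y's domain.
x can be at most 10 (one less than y's maximum).
Valid x values from domain: 10 out of 19.
Pruned = 19 - 10 = 9.

9


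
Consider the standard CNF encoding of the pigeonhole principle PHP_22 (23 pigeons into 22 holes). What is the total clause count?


The PHP encoding has two parts:
1) At-least-one-hole clauses: 23 (one per pigeon, each with 22 literals).
2) At-most-one-pigeon-per-hole clauses: 22 holes * C(23,2) = 22 * 253 = 5566.
Total clauses = 23 + 5566 = 5589.

5589


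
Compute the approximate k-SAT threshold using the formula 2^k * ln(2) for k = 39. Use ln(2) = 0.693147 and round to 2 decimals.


Using the asymptotic formula: threshold ~ 2^k * ln(2).
2^39 = 549755813888.
549755813888 * 0.693147 = 381061593129.03.

381061593129.03


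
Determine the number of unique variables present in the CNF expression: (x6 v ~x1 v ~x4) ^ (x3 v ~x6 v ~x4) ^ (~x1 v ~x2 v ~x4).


Identify each distinct variable in the formula.
Variables found: x1, x2, x3, x4, x6.
Total distinct variables = 5.

5


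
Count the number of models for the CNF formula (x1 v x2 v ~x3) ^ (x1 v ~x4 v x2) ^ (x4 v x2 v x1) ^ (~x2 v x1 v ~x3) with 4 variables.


Enumerate all 16 truth assignments over 4 variables.
Test each against every clause.
Satisfying assignments found: 10.

10


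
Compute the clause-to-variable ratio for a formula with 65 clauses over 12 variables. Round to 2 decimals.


Clause-to-variable ratio = clauses / variables.
65 / 12 = 5.42.

5.42


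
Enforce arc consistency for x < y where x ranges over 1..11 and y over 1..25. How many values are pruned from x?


For the constraint x < y, x needs a supporting value in y's domain.
x can be at most 24 (one less than y's maximum).
Valid x values from domain: 11 out of 11.
Pruned = 11 - 11 = 0.

0


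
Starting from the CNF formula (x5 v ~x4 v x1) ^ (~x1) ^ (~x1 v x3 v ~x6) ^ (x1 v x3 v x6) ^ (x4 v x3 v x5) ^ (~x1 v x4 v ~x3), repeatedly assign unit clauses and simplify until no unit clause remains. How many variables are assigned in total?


Unit propagation repeatedly assigns the literal in any unit clause, then simplifies.
Assignments in order: x1 = F.
No further unit clauses remain.
Total variables assigned = 1.

1


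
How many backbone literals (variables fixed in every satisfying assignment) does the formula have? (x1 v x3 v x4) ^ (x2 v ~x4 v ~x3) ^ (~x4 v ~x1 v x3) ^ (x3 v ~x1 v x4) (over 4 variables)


Find all satisfying assignments: 8 model(s).
Check which variables have the same value in every model.
No variable is fixed across all models.
Backbone size = 0.

0


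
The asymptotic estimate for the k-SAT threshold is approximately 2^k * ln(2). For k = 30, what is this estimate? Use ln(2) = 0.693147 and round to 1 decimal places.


Using the asymptotic formula: threshold ~ 2^k * ln(2).
2^30 = 1073741824.
1073741824 * 0.693147 = 744260924.1.

744260924.1


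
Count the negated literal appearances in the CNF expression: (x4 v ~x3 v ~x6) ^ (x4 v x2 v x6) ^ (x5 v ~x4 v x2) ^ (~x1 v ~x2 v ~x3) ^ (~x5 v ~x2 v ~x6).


Scan each clause for negated literals.
Clause 1: 2 negative; Clause 2: 0 negative; Clause 3: 1 negative; Clause 4: 3 negative; Clause 5: 3 negative.
Total negative literal occurrences = 9.

9


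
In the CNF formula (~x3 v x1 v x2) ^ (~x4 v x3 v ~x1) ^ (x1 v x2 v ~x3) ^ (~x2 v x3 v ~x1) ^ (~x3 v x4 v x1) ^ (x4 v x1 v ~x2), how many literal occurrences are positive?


Scan each clause for unnegated literals.
Clause 1: 2 positive; Clause 2: 1 positive; Clause 3: 2 positive; Clause 4: 1 positive; Clause 5: 2 positive; Clause 6: 2 positive.
Total positive literal occurrences = 10.

10


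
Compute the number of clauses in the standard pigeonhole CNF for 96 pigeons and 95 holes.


The PHP encoding has two parts:
1) At-least-one-hole clauses: 96 (one per pigeon, each with 95 literals).
2) At-most-one-pigeon-per-hole clauses: 95 holes * C(96,2) = 95 * 4560 = 433200.
Total clauses = 96 + 433200 = 433296.

433296


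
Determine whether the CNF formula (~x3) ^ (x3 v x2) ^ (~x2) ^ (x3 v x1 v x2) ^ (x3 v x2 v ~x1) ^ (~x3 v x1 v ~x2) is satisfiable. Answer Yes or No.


Check all 8 possible truth assignments.
Number of satisfying assignments found: 0.
The formula is unsatisfiable.

No


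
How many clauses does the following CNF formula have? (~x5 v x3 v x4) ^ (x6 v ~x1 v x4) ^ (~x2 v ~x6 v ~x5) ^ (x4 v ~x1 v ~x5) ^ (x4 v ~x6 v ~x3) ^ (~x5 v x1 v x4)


Each group enclosed in parentheses joined by ^ is one clause.
Counting the conjuncts: 6 clauses.

6


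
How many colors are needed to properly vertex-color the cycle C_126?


A cycle on an even number of vertices is bipartite: alternate two colors around the cycle.
Since 126 is even, two colors suffice, and at least two are needed because the graph has edges.
Chromatic number = 2.

2


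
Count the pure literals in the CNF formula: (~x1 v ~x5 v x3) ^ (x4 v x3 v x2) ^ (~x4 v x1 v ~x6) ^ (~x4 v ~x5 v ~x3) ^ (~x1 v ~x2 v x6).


A pure literal appears in only one polarity across all clauses.
Pure literals: x5 (negative only).
Count = 1.

1


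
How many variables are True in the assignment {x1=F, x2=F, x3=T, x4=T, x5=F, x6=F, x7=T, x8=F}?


The weight is the number of variables assigned True.
True variables: x3, x4, x7.
Weight = 3.

3


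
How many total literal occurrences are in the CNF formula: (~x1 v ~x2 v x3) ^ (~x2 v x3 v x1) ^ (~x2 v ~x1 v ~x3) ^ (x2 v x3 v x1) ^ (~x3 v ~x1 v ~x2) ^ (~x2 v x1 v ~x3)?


Clause lengths: 3, 3, 3, 3, 3, 3.
Sum = 3 + 3 + 3 + 3 + 3 + 3 = 18.

18


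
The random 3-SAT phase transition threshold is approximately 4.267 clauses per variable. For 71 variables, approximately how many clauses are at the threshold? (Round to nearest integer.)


The 3-SAT phase transition occurs at approximately 4.267 clauses per variable.
m = 4.267 * 71 = 302.957.
Rounded to nearest integer: 303.

303


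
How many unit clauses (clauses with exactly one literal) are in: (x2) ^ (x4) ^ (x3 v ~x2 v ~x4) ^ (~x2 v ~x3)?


A unit clause contains exactly one literal.
Unit clauses found: (x2), (x4).
Count = 2.

2


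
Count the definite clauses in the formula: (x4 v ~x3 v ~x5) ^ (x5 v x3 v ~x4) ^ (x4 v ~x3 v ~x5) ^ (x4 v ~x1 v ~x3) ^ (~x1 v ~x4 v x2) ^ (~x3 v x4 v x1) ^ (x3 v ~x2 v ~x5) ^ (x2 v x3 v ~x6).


A definite clause has exactly one positive literal.
Clause 1: 1 positive -> definite
Clause 2: 2 positive -> not definite
Clause 3: 1 positive -> definite
Clause 4: 1 positive -> definite
Clause 5: 1 positive -> definite
Clause 6: 2 positive -> not definite
Clause 7: 1 positive -> definite
Clause 8: 2 positive -> not definite
Definite clause count = 5.

5


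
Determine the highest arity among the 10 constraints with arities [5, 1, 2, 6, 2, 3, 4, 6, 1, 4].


The arities are: 5, 1, 2, 6, 2, 3, 4, 6, 1, 4.
Scan for the maximum value.
Maximum arity = 6.

6


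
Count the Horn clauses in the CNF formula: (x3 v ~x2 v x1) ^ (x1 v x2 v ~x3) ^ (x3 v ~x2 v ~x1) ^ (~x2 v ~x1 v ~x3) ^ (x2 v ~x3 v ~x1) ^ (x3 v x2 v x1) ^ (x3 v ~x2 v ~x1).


A Horn clause has at most one positive literal.
Clause 1: 2 positive lit(s) -> not Horn
Clause 2: 2 positive lit(s) -> not Horn
Clause 3: 1 positive lit(s) -> Horn
Clause 4: 0 positive lit(s) -> Horn
Clause 5: 1 positive lit(s) -> Horn
Clause 6: 3 positive lit(s) -> not Horn
Clause 7: 1 positive lit(s) -> Horn
Total Horn clauses = 4.

4


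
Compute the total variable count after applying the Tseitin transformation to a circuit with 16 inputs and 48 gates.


The Tseitin transformation introduces one auxiliary variable per gate.
Total variables = inputs + gates = 16 + 48 = 64.

64


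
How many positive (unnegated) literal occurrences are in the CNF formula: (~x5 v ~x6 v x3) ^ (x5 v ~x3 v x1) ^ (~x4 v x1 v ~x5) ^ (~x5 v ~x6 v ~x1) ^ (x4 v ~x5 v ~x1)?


Scan each clause for unnegated literals.
Clause 1: 1 positive; Clause 2: 2 positive; Clause 3: 1 positive; Clause 4: 0 positive; Clause 5: 1 positive.
Total positive literal occurrences = 5.

5


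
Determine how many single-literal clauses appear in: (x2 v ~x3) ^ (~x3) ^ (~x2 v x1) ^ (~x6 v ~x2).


A unit clause contains exactly one literal.
Unit clauses found: (~x3).
Count = 1.

1


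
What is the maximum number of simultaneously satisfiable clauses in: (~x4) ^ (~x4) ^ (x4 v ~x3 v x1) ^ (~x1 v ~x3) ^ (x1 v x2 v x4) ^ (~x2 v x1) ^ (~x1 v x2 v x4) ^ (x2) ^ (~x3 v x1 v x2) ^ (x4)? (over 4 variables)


Enumerate all 16 truth assignments.
For each, count how many of the 10 clauses are satisfied.
The formula is not fully satisfiable, so the maximum is below 10.
Maximum simultaneously satisfiable clauses = 9.

9


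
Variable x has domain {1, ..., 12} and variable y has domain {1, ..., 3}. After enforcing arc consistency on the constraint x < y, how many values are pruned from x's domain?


For the constraint x < y, x needs a supporting value in y's domain.
x can be at most 2 (one less than y's maximum).
Valid x values from domain: 2 out of 12.
Pruned = 12 - 2 = 10.

10


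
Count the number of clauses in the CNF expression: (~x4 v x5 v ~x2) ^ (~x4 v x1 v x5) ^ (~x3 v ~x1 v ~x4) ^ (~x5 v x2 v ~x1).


Each group enclosed in parentheses joined by ^ is one clause.
Counting the conjuncts: 4 clauses.

4


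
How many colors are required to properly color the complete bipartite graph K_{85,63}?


K_{85,63} is bipartite by definition: the two parts are independent sets, with every edge crossing between them.
Color all vertices in one part with color 1 and all vertices in the other part with color 2.
Since the graph has at least one edge, one color does not suffice.
Chromatic number = 2.

2


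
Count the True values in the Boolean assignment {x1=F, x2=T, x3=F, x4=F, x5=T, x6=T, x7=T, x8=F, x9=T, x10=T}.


The weight is the number of variables assigned True.
True variables: x2, x5, x6, x7, x9, x10.
Weight = 6.

6


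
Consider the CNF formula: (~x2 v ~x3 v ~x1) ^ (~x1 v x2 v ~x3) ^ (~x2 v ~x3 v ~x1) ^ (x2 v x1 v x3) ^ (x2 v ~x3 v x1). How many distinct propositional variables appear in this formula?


Identify each distinct variable in the formula.
Variables found: x1, x2, x3.
Total distinct variables = 3.

3


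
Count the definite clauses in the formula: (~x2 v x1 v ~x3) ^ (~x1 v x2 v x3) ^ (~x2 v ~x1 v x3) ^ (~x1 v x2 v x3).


A definite clause has exactly one positive literal.
Clause 1: 1 positive -> definite
Clause 2: 2 positive -> not definite
Clause 3: 1 positive -> definite
Clause 4: 2 positive -> not definite
Definite clause count = 2.

2


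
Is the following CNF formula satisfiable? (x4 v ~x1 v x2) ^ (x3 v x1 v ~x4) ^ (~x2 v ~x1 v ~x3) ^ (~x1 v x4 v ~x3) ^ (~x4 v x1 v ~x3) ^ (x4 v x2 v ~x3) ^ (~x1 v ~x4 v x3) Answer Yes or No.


Check all 16 possible truth assignments.
Number of satisfying assignments found: 5.
The formula is satisfiable.

Yes


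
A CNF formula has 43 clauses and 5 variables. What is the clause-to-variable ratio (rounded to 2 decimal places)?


Clause-to-variable ratio = clauses / variables.
43 / 5 = 8.6.

8.6


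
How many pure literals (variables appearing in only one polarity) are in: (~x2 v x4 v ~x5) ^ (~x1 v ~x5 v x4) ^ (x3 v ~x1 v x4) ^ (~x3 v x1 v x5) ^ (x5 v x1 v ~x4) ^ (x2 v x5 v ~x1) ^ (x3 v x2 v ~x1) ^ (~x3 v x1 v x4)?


A pure literal appears in only one polarity across all clauses.
No pure literals found.
Count = 0.

0


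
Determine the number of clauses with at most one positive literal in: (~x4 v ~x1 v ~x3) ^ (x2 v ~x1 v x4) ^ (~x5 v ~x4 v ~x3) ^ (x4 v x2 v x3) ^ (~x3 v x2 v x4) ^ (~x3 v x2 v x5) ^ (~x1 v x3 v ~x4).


A Horn clause has at most one positive literal.
Clause 1: 0 positive lit(s) -> Horn
Clause 2: 2 positive lit(s) -> not Horn
Clause 3: 0 positive lit(s) -> Horn
Clause 4: 3 positive lit(s) -> not Horn
Clause 5: 2 positive lit(s) -> not Horn
Clause 6: 2 positive lit(s) -> not Horn
Clause 7: 1 positive lit(s) -> Horn
Total Horn clauses = 3.

3


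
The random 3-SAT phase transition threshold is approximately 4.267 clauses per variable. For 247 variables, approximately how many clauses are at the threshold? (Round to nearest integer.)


The 3-SAT phase transition occurs at approximately 4.267 clauses per variable.
m = 4.267 * 247 = 1053.949.
Rounded to nearest integer: 1054.

1054


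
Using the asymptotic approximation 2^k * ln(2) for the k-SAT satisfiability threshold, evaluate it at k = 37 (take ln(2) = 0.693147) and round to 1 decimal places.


Using the asymptotic formula: threshold ~ 2^k * ln(2).
2^37 = 137438953472.
137438953472 * 0.693147 = 95265398282.3.

95265398282.3


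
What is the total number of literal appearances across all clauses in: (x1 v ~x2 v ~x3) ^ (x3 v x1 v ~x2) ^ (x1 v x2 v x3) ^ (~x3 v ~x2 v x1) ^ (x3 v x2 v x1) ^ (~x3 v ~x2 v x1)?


Clause lengths: 3, 3, 3, 3, 3, 3.
Sum = 3 + 3 + 3 + 3 + 3 + 3 = 18.

18


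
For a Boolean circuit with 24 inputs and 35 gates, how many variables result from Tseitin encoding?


The Tseitin transformation introduces one auxiliary variable per gate.
Total variables = inputs + gates = 24 + 35 = 59.

59


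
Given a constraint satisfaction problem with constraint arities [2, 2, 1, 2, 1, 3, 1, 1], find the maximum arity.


The arities are: 2, 2, 1, 2, 1, 3, 1, 1.
Scan for the maximum value.
Maximum arity = 3.

3


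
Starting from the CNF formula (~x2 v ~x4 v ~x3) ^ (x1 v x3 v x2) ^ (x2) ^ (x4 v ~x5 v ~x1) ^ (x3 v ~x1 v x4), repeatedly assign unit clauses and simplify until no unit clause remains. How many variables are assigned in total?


Unit propagation repeatedly assigns the literal in any unit clause, then simplifies.
Assignments in order: x2 = T.
No further unit clauses remain.
Total variables assigned = 1.

1


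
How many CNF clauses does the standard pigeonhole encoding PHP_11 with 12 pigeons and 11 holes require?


The PHP encoding has two parts:
1) At-least-one-hole clauses: 12 (one per pigeon, each with 11 literals).
2) At-most-one-pigeon-per-hole clauses: 11 holes * C(12,2) = 11 * 66 = 726.
Total clauses = 12 + 726 = 738.

738


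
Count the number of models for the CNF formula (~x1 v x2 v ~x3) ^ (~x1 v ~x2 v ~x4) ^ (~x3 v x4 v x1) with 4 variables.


Enumerate all 16 truth assignments over 4 variables.
Test each against every clause.
Satisfying assignments found: 10.

10


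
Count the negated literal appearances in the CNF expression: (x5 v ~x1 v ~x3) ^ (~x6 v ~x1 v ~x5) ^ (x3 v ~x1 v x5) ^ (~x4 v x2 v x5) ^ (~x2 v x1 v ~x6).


Scan each clause for negated literals.
Clause 1: 2 negative; Clause 2: 3 negative; Clause 3: 1 negative; Clause 4: 1 negative; Clause 5: 2 negative.
Total negative literal occurrences = 9.

9


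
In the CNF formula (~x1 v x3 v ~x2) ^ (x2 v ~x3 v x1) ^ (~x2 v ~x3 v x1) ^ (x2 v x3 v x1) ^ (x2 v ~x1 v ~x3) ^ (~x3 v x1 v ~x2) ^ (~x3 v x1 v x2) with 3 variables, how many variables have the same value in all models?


Find all satisfying assignments: 3 model(s).
Check which variables have the same value in every model.
No variable is fixed across all models.
Backbone size = 0.

0


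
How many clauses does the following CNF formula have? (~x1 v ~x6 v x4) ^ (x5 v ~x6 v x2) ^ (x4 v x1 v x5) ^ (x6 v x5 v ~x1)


Each group enclosed in parentheses joined by ^ is one clause.
Counting the conjuncts: 4 clauses.

4


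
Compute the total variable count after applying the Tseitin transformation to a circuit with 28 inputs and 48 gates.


The Tseitin transformation introduces one auxiliary variable per gate.
Total variables = inputs + gates = 28 + 48 = 76.

76


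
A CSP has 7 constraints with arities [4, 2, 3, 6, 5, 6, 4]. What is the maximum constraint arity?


The arities are: 4, 2, 3, 6, 5, 6, 4.
Scan for the maximum value.
Maximum arity = 6.

6


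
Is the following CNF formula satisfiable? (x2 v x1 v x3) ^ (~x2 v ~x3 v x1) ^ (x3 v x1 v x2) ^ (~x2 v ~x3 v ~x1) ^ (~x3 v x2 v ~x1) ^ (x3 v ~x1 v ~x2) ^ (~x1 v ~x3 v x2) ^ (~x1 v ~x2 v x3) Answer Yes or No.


Check all 8 possible truth assignments.
Number of satisfying assignments found: 3.
The formula is satisfiable.

Yes


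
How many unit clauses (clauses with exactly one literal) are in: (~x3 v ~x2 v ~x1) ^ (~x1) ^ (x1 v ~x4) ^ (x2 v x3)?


A unit clause contains exactly one literal.
Unit clauses found: (~x1).
Count = 1.

1


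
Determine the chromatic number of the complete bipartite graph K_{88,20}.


K_{88,20} is bipartite by definition: the two parts are independent sets, with every edge crossing between them.
Color all vertices in one part with color 1 and all vertices in the other part with color 2.
Since the graph has at least one edge, one color does not suffice.
Chromatic number = 2.

2


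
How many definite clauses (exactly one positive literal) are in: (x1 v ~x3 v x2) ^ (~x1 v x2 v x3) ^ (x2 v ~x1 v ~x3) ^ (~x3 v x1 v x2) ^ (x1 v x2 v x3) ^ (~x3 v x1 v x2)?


A definite clause has exactly one positive literal.
Clause 1: 2 positive -> not definite
Clause 2: 2 positive -> not definite
Clause 3: 1 positive -> definite
Clause 4: 2 positive -> not definite
Clause 5: 3 positive -> not definite
Clause 6: 2 positive -> not definite
Definite clause count = 1.

1
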